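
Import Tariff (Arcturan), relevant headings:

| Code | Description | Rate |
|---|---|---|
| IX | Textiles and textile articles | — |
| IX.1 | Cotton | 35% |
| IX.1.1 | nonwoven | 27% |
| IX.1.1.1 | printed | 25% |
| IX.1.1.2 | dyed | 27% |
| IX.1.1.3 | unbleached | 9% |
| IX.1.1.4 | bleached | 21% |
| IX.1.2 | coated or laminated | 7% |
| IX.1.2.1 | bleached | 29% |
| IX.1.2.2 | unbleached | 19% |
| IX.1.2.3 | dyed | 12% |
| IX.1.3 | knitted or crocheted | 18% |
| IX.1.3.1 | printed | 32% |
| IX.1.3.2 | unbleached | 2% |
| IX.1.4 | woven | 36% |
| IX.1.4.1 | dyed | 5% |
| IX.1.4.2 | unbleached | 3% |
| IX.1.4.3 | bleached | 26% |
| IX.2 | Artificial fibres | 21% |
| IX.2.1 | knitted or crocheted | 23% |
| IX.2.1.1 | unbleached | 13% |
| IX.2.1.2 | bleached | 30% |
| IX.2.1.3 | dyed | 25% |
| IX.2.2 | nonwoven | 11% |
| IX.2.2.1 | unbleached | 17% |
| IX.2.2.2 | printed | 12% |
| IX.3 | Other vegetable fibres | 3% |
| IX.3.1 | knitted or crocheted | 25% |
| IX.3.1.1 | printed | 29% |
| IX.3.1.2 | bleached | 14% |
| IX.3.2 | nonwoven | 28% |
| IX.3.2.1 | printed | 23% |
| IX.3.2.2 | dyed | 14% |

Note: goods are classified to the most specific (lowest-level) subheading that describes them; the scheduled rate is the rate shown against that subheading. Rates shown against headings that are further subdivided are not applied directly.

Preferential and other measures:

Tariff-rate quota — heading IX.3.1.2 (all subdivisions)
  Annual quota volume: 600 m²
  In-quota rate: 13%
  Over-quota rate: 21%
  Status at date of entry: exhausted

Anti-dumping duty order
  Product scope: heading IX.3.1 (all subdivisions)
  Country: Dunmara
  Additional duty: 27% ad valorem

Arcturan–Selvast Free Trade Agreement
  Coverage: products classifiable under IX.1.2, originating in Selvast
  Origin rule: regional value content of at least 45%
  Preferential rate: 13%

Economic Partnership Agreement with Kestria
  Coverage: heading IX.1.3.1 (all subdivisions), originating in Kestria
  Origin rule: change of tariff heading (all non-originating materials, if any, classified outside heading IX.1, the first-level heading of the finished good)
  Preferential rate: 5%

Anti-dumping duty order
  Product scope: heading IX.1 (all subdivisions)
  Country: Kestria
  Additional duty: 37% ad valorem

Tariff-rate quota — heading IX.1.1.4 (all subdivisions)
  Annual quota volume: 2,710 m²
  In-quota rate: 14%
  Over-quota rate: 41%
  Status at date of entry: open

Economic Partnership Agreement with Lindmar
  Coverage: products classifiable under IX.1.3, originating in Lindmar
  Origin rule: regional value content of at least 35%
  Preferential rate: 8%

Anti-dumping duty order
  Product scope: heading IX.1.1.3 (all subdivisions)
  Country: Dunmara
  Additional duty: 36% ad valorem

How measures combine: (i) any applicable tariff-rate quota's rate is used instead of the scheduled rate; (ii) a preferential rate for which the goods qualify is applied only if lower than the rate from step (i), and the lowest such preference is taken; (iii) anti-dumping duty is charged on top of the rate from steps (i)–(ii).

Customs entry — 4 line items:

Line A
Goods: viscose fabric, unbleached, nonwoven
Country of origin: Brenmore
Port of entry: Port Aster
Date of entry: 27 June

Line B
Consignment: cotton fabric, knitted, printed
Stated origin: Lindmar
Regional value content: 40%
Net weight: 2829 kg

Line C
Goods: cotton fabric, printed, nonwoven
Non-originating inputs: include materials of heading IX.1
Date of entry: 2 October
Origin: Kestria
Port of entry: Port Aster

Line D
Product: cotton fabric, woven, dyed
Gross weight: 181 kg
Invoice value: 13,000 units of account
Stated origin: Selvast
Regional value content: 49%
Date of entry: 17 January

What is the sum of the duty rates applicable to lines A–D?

92%

Line A: viscose → IX.2; nonwoven → IX.2.2; unbleached → IX.2.2.1. Scheduled 17%. No special measure applies. → 17%.
Line B: cotton → IX.1; knitted → IX.1.3; printed → IX.1.3.1. Scheduled 32%. Lindmar agreement on IX.1.3: RVC ≥ 35% → 8% available; preferential 8%. → 8%.
Line C: cotton → IX.1; nonwoven → IX.1.1; printed → IX.1.1.1. Scheduled 25%. Kestria agreement on IX.1.3.1: IX.1.1.1 not covered; anti-dumping (Kestria, IX.1): +37%; total 25% + 37% = 62%. → 62%.
Line D: cotton → IX.1; woven → IX.1.4; dyed → IX.1.4.1. Scheduled 5%. Selvast agreement on IX.1.2: IX.1.4.1 not covered. → 5%.
Sum: 17% + 8% + 62% + 5% = 92%.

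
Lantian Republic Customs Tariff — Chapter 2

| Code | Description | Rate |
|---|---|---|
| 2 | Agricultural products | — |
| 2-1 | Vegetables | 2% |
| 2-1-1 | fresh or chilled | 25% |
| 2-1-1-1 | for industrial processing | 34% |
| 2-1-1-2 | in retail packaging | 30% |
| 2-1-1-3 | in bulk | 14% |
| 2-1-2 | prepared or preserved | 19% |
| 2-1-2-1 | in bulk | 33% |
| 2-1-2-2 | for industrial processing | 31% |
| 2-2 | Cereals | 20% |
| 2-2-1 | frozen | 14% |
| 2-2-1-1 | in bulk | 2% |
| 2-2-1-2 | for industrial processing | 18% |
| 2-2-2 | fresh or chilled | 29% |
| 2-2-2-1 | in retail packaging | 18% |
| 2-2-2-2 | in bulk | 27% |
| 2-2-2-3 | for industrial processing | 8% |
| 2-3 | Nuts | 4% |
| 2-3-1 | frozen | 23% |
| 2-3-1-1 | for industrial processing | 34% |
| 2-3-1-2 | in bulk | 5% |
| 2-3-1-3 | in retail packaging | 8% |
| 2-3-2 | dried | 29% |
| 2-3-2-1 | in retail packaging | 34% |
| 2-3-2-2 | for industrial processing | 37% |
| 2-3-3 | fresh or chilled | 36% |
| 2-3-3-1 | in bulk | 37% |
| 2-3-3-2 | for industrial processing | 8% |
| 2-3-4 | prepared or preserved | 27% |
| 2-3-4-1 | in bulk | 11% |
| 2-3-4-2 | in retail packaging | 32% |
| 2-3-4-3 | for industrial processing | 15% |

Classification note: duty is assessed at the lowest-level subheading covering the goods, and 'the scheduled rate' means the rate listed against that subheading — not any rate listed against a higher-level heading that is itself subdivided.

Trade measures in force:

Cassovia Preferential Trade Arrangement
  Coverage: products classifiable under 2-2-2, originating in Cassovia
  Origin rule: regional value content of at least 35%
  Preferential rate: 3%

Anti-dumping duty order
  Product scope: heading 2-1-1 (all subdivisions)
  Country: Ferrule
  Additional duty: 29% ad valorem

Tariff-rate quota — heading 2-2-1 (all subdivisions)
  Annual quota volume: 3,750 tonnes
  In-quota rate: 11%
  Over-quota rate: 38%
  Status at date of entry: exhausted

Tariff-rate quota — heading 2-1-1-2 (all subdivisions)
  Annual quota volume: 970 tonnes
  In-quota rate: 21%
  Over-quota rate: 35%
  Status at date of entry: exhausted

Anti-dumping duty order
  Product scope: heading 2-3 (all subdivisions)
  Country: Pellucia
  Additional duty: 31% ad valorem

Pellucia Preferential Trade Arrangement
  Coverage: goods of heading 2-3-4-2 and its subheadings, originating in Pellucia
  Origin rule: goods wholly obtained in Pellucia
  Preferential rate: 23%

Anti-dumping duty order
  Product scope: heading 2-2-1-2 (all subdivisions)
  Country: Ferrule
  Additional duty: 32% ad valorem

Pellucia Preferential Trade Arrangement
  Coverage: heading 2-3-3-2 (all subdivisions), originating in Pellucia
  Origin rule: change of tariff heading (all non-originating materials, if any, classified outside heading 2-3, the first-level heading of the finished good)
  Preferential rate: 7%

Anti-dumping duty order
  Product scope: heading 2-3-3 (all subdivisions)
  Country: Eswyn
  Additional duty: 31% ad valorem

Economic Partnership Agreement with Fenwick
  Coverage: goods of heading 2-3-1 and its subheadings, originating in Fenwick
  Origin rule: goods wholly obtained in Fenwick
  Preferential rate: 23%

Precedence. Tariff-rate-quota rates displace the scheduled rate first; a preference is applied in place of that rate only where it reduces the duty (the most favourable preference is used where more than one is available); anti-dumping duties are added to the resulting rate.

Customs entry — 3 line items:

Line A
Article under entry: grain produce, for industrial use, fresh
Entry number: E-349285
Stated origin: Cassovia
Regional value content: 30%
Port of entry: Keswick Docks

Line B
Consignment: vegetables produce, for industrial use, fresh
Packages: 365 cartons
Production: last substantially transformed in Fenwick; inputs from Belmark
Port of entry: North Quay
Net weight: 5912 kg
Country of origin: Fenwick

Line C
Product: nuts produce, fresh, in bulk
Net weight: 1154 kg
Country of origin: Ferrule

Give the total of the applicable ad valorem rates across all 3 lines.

79%

Line A: grain → 2-2; fresh → 2-2-2; for industrial use → 2-2-2-3. Scheduled 8%. Cassovia agreement on 2-2-2: RVC < 35%. → 8%.
Line B: vegetables → 2-1; fresh → 2-1-1; for industrial use → 2-1-1-1. Scheduled 34%. Fenwick agreement on 2-3-1: 2-1-1-1 not covered. → 34%.
Line C: nuts → 2-3; fresh → 2-3-3; in bulk → 2-3-3-1. Scheduled 37%. No special measure applies. → 37%.
Sum: 8% + 34% + 37% = 79%.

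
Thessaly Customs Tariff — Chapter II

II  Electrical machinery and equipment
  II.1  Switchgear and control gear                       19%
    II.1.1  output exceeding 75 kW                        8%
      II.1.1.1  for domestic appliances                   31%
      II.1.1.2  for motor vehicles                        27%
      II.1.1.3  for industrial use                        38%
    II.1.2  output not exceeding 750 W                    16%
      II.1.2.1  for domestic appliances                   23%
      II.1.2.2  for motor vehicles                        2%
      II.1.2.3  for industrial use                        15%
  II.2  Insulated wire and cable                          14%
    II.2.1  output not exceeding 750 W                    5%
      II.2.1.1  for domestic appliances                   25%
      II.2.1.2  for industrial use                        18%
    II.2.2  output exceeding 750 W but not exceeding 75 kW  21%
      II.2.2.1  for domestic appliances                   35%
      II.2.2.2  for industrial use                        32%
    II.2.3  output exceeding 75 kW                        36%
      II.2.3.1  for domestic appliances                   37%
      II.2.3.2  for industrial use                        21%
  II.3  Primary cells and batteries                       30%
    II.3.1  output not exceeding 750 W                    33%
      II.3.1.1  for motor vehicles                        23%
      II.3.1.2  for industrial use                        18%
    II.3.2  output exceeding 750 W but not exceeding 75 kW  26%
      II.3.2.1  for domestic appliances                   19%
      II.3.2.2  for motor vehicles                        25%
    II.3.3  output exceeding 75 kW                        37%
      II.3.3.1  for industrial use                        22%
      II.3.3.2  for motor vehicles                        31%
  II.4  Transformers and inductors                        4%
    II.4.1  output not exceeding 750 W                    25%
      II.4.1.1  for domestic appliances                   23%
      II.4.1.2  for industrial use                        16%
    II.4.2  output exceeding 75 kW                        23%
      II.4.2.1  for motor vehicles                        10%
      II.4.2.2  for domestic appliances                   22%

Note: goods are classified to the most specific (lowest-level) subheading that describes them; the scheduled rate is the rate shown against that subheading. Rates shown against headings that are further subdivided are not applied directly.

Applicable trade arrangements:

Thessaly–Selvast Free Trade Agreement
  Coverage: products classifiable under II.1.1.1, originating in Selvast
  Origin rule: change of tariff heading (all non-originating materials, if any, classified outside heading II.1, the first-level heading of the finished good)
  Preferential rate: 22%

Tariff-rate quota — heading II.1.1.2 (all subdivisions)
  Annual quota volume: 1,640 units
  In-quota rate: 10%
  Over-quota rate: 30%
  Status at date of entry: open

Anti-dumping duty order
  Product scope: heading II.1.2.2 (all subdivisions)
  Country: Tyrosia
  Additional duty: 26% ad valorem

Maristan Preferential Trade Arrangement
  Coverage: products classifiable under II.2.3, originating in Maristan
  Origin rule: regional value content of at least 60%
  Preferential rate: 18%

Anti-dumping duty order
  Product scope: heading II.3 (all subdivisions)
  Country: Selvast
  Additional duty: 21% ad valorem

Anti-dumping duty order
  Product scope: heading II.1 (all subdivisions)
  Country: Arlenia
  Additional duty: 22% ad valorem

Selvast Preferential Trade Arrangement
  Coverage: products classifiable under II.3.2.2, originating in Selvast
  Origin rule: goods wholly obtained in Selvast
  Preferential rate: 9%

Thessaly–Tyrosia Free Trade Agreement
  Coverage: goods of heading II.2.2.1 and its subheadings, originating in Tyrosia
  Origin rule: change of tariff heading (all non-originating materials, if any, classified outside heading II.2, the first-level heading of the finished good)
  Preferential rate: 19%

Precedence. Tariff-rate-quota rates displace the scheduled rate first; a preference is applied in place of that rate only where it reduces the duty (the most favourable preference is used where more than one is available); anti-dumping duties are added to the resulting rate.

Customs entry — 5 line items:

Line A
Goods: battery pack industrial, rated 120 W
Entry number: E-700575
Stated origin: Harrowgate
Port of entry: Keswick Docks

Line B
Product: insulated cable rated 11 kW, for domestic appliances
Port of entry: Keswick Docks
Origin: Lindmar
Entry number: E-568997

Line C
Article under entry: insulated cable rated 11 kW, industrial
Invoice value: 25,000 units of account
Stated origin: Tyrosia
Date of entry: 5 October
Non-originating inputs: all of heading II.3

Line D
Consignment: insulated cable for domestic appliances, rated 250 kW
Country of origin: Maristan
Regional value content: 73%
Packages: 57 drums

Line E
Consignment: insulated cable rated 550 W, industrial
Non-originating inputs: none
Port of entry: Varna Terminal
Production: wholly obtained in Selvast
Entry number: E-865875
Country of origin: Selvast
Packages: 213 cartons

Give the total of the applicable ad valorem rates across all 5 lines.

121%

Line A: battery pack → II.3; rated 120 W → II.3.1; industrial → II.3.1.2. Scheduled 18%. No special measure applies. → 18%.
Line B: insulated cable → II.2; rated 11 kW → II.2.2; for domestic appliances → II.2.2.1. Scheduled 35%. No special measure applies. → 35%.
Line C: insulated cable → II.2; rated 11 kW → II.2.2; industrial → II.2.2.2. Scheduled 32%. Tyrosia agreement on II.2.2.1: II.2.2.2 not covered. → 32%.
Line D: insulated cable → II.2; rated 250 kW → II.2.3; for domestic appliances → II.2.3.1. Scheduled 37%. Maristan agreement on II.2.3: RVC ≥ 60% → 18% available; preferential 18%. → 18%.
Line E: insulated cable → II.2; rated 550 W → II.2.1; industrial → II.2.1.2. Scheduled 18%. Selvast agreement on II.1.1.1: II.2.1.2 not covered; Selvast agreement on II.3.2.2: II.2.1.2 not covered. → 18%.
Sum: 18% + 35% + 32% + 18% + 18% = 121%.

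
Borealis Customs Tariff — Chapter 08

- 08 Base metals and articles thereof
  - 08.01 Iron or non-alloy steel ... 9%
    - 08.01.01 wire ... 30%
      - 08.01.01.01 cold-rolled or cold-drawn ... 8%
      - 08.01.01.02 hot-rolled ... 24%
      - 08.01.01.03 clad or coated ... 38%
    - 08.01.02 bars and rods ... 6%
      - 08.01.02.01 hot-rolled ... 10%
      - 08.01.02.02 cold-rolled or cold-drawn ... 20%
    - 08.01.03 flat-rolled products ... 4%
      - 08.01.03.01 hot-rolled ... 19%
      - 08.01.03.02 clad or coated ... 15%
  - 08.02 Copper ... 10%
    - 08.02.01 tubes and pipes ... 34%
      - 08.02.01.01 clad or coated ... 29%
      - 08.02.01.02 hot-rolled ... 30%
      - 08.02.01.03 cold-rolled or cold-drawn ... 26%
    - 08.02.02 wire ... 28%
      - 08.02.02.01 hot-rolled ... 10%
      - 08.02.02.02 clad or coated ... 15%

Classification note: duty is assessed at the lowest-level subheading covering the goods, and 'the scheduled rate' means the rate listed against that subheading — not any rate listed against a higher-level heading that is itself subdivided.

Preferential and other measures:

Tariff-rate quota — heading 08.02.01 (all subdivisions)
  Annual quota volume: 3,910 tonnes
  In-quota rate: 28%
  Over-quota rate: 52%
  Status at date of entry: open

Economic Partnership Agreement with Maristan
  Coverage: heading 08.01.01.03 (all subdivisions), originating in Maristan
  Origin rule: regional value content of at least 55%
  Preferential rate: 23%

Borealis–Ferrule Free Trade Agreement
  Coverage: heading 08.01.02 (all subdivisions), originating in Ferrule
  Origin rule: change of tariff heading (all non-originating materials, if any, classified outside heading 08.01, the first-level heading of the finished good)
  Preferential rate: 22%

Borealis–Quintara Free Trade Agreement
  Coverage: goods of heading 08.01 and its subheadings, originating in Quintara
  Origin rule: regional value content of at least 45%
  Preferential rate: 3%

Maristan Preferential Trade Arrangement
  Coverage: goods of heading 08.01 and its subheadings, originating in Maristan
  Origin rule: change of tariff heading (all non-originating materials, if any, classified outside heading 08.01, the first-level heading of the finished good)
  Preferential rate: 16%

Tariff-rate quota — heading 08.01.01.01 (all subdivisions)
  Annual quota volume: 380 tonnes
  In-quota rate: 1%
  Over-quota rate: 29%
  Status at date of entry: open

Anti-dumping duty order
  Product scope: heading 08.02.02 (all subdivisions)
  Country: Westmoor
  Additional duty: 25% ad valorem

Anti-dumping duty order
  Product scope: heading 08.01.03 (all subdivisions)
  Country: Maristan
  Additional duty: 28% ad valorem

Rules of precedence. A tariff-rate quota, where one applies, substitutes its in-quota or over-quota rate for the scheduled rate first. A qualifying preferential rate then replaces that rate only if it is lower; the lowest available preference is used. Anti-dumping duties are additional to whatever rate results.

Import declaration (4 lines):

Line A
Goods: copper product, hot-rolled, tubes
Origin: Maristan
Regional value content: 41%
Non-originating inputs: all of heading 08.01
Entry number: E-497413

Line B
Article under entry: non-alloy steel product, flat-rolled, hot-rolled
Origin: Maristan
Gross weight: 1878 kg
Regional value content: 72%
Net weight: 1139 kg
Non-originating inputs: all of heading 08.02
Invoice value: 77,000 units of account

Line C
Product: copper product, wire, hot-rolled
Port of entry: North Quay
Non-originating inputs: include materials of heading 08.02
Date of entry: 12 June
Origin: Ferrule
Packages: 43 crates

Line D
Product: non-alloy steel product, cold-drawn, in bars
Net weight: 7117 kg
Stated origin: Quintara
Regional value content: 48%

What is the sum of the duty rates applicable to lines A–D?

85%

Line A: copper → 08.02; tubes → 08.02.01; hot-rolled → 08.02.01.02. Scheduled 30%. quota on 08.02.01 open → in-quota 28%; Maristan agreement on 08.01.01.03: 08.02.01.02 not covered; Maristan agreement on 08.01: 08.02.01.02 not covered. → 28%.
Line B: non-alloy steel → 08.01; flat-rolled → 08.01.03; hot-rolled → 08.01.03.01. Scheduled 19%. Maristan agreement on 08.01.01.03: 08.01.03.01 not covered; Maristan agreement on 08.01: CTH met → 16% available; preferential 16%; anti-dumping (Maristan, 08.01.03): +28%; total 16% + 28% = 44%. → 44%.
Line C: copper → 08.02; wire → 08.02.02; hot-rolled → 08.02.02.01. Scheduled 10%. Ferrule agreement on 08.01.02: 08.02.02.01 not covered. → 10%.
Line D: non-alloy steel → 08.01; in bars → 08.01.02; cold-drawn → 08.01.02.02. Scheduled 20%. Quintara agreement on 08.01: RVC ≥ 45% → 3% available; preferential 3%. → 3%.
Sum: 28% + 44% + 10% + 3% = 85%.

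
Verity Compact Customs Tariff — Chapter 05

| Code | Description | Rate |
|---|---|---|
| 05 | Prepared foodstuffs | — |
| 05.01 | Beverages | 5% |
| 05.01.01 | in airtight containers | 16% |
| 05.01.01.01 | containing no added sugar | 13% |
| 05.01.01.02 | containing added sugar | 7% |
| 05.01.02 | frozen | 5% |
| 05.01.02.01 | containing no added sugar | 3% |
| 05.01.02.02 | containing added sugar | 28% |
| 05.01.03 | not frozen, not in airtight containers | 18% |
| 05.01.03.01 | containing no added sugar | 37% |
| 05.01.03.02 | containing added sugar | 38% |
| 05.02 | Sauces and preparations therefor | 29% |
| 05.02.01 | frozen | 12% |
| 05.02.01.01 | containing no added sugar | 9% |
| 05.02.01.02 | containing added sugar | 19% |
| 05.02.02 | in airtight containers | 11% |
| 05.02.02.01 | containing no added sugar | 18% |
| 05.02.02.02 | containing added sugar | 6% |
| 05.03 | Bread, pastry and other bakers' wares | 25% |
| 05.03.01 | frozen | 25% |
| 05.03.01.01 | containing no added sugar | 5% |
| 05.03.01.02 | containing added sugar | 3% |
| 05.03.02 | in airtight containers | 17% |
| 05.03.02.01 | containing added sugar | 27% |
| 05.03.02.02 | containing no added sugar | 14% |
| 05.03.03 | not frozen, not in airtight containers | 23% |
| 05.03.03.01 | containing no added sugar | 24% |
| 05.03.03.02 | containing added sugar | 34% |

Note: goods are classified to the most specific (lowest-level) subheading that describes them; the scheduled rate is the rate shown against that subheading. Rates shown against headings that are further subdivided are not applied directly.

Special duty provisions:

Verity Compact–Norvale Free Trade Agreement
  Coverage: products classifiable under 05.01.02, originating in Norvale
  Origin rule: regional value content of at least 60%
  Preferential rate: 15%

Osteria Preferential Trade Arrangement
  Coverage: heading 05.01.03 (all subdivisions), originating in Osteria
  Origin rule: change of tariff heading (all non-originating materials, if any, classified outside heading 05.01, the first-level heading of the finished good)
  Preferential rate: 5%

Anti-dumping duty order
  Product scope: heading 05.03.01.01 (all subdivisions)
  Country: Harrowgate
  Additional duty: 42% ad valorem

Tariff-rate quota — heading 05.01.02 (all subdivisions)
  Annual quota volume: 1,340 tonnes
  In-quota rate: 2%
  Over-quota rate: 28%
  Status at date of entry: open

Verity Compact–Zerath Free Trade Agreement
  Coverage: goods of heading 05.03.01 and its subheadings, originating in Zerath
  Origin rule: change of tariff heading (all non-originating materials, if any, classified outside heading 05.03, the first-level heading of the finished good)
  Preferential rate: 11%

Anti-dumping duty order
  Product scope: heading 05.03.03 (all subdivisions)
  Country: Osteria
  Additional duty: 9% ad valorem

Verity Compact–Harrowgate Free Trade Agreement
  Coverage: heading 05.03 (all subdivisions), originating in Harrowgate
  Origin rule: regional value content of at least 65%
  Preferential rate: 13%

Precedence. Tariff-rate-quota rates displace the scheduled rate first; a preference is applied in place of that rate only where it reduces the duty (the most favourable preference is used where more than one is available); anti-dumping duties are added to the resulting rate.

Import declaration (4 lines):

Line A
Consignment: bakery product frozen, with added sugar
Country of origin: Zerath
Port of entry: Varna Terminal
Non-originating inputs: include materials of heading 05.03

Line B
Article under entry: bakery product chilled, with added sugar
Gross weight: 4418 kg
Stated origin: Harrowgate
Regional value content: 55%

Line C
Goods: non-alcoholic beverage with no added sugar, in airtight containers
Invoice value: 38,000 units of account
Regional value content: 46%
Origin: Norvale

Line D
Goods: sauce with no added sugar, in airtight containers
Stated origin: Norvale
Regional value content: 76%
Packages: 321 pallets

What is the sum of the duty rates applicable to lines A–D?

68%

Line A: bakery product → 05.03; frozen → 05.03.01; with added sugar → 05.03.01.02. Scheduled 3%. Zerath agreement on 05.03.01: CTH not met. → 3%.
Line B: bakery product → 05.03; chilled → 05.03.03; with added sugar → 05.03.03.02. Scheduled 34%. Harrowgate agreement on 05.03: RVC < 65%. → 34%.
Line C: non-alcoholic beverage → 05.01; in airtight containers → 05.01.01; with no added sugar → 05.01.01.01. Scheduled 13%. Norvale agreement on 05.01.02: 05.01.01.01 not covered. → 13%.
Line D: sauce → 05.02; in airtight containers → 05.02.02; with no added sugar → 05.02.02.01. Scheduled 18%. Norvale agreement on 05.01.02: 05.02.02.01 not covered. → 18%.
Sum: 3% + 34% + 13% + 18% = 68%.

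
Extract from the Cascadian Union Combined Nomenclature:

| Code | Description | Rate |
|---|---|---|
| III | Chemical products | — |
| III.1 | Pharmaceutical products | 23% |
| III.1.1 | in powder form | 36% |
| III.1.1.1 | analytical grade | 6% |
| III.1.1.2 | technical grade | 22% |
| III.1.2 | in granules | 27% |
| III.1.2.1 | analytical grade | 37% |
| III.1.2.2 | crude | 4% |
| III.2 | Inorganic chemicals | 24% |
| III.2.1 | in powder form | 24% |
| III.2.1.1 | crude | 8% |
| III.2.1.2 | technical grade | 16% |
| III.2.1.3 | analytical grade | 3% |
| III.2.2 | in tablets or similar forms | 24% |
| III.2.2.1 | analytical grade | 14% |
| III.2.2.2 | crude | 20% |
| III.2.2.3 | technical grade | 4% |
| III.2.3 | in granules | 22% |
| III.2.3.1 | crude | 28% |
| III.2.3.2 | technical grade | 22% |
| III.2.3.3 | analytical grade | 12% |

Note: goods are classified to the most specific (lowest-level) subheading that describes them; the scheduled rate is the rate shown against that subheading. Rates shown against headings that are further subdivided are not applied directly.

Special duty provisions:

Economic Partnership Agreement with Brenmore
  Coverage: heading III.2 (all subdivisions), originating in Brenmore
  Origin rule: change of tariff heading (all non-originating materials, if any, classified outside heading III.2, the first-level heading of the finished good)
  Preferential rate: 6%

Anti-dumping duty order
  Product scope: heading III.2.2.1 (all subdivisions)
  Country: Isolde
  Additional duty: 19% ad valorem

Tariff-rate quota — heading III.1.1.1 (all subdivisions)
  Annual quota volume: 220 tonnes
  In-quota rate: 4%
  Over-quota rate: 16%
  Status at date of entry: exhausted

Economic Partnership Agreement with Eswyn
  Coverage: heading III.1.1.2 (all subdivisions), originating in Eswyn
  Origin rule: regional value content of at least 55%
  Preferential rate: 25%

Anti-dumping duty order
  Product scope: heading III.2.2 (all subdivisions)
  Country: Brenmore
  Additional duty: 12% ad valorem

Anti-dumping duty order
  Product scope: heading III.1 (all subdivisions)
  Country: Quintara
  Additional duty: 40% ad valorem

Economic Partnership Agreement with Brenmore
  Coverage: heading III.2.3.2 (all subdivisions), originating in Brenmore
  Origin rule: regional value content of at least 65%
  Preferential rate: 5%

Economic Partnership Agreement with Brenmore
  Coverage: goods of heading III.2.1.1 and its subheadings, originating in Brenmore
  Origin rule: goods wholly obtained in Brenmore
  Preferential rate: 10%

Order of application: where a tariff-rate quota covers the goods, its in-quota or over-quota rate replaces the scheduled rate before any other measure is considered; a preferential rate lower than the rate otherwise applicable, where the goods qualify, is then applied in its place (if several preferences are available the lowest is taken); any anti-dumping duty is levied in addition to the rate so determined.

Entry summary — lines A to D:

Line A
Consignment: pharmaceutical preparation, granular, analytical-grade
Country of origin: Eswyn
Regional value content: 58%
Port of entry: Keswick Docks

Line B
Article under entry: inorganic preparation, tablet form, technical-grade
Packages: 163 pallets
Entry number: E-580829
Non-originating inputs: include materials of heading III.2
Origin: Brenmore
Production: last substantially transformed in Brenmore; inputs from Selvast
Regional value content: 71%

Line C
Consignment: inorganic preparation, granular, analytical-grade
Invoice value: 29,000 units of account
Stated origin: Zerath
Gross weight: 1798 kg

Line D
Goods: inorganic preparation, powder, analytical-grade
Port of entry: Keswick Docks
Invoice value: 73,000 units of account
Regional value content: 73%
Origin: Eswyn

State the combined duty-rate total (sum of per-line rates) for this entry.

Line A: pharmaceutical → III.1; granular → III.1.2; analytical-grade → III.1.2.1. Scheduled 37%. Eswyn agreement on III.1.1.2: III.1.2.1 not covered. → 37%.
Line B: inorganic → III.2; tablet form → III.2.2; technical-grade → III.2.2.3. Scheduled 4%. Brenmore agreement on III.2: CTH not met; Brenmore agreement on III.2.3.2: III.2.2.3 not covered; Brenmore agreement on III.2.1.1: III.2.2.3 not covered; anti-dumping (Brenmore, III.2.2): +12%; total 4% + 12% = 16%. → 16%.
Line C: inorganic → III.2; granular → III.2.3; analytical-grade → III.2.3.3. Scheduled 12%. No special measure applies. → 12%.
Line D: inorganic → III.2; powder → III.2.1; analytical-grade → III.2.1.3. Scheduled 3%. Eswyn agreement on III.1.1.2: III.2.1.3 not covered. → 3%.
Sum: 37% + 16% + 12% + 3% = 68%.

68%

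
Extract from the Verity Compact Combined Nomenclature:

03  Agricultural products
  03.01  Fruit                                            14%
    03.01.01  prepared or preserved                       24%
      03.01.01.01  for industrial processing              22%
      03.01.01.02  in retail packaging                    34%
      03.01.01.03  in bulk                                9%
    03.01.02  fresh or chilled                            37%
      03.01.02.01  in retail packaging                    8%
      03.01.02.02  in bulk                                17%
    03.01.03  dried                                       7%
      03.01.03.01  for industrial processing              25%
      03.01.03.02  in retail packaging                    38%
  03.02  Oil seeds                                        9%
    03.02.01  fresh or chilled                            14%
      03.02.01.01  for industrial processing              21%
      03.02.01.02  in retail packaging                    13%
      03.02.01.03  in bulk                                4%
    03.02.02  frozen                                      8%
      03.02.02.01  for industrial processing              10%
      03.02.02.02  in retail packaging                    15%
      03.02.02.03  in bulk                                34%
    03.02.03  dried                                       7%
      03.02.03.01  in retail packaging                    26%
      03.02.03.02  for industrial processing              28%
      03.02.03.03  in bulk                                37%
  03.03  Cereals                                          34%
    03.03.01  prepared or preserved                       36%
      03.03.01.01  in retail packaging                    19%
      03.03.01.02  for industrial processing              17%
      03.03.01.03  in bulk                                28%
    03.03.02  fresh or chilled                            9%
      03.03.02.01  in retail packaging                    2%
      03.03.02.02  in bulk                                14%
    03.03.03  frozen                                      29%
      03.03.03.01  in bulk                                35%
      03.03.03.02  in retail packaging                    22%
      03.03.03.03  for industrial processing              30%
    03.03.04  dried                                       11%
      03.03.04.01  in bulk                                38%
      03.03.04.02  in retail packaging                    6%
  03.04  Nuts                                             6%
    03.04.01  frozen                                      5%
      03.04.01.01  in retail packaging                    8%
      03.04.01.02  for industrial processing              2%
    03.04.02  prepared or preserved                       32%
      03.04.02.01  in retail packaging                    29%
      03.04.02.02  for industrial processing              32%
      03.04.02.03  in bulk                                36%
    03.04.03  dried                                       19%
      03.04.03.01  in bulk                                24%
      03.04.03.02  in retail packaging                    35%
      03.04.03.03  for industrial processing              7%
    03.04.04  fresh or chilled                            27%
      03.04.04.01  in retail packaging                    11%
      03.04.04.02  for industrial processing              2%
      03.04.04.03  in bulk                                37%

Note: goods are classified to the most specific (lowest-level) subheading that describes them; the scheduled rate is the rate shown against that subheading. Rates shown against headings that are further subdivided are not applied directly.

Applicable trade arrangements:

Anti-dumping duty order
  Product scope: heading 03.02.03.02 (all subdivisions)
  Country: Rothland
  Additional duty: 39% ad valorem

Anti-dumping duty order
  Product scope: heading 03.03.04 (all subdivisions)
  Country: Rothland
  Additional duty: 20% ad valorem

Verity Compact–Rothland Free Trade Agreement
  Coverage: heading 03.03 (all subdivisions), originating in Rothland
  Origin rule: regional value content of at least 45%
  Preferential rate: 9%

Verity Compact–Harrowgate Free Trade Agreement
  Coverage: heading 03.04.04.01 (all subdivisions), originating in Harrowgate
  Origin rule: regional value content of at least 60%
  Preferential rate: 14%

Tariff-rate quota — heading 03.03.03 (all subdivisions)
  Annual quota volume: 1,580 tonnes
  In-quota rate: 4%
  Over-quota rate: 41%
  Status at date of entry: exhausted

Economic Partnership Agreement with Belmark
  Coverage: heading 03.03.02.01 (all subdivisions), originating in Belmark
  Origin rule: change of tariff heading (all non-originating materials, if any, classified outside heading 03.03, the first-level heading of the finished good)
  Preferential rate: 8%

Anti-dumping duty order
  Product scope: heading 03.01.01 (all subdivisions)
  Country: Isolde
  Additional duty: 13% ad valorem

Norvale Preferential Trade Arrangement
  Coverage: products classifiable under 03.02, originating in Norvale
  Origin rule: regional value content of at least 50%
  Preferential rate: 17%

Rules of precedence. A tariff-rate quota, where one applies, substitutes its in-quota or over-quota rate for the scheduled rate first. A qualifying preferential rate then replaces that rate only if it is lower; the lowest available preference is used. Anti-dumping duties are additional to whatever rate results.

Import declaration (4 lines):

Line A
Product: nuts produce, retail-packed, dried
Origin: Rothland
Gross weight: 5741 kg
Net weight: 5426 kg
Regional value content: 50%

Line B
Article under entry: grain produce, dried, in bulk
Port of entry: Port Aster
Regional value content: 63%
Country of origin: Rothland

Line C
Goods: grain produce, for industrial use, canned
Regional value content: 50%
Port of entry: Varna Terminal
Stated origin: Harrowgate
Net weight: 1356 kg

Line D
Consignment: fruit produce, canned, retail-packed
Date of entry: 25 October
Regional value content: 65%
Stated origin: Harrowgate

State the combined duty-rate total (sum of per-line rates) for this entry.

115%

Line A: nuts → 03.04; dried → 03.04.03; retail-packed → 03.04.03.02. Scheduled 35%. Rothland agreement on 03.03: 03.04.03.02 not covered. → 35%.
Line B: grain → 03.03; dried → 03.03.04; in bulk → 03.03.04.01. Scheduled 38%. Rothland agreement on 03.03: RVC ≥ 45% → 9% available; preferential 9%; anti-dumping (Rothland, 03.03.04): +20%; total 9% + 20% = 29%. → 29%.
Line C: grain → 03.03; canned → 03.03.01; for industrial use → 03.03.01.02. Scheduled 17%. Harrowgate agreement on 03.04.04.01: 03.03.01.02 not covered. → 17%.
Line D: fruit → 03.01; canned → 03.01.01; retail-packed → 03.01.01.02. Scheduled 34%. Harrowgate agreement on 03.04.04.01: 03.01.01.02 not covered. → 34%.
Sum: 35% + 29% + 17% + 34% = 115%.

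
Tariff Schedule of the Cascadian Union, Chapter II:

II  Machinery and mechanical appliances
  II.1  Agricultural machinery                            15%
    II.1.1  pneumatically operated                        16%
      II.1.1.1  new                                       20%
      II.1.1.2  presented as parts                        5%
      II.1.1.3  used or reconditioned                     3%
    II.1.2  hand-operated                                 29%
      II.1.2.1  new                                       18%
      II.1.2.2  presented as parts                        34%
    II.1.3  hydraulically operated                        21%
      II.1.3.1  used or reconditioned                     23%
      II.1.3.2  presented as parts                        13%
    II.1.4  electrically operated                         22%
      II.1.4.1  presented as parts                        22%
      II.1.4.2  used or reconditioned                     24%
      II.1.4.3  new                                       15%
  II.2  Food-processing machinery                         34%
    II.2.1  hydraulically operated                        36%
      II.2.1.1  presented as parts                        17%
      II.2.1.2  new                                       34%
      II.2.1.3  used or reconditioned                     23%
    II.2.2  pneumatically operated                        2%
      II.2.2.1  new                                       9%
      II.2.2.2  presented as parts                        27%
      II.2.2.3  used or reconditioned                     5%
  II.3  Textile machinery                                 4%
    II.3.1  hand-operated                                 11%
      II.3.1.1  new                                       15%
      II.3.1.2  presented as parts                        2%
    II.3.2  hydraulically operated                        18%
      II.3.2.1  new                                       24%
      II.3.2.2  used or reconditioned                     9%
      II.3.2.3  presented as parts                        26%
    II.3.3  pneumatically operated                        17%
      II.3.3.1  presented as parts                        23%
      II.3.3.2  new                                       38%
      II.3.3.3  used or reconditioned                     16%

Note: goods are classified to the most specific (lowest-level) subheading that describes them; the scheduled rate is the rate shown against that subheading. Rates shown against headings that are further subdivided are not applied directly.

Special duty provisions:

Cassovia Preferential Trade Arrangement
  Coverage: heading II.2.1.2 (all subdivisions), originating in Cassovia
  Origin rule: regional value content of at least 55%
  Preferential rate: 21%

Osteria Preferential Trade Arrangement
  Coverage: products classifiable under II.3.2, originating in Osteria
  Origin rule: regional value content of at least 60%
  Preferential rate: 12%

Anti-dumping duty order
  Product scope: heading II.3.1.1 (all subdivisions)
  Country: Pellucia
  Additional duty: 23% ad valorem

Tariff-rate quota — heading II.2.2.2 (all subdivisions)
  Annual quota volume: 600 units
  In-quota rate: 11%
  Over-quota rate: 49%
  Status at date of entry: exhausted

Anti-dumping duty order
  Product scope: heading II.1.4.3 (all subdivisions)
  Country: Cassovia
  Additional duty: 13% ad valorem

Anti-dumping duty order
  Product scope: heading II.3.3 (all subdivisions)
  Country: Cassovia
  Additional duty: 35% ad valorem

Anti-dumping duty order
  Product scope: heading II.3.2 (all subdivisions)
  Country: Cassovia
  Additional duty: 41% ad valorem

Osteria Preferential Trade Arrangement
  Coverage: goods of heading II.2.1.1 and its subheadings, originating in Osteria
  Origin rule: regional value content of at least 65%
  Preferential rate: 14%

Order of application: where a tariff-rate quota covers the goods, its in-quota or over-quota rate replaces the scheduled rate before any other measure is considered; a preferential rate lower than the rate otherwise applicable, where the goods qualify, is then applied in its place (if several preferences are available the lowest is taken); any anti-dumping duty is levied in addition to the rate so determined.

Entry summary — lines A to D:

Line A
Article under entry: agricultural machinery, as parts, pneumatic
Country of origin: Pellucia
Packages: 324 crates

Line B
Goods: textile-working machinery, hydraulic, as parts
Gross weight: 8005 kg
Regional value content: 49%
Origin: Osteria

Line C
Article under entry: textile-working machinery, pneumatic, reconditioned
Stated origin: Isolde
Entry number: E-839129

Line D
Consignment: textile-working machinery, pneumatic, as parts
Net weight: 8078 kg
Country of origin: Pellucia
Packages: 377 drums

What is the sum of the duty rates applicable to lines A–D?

Line A: agricultural → II.1; pneumatic → II.1.1; as parts → II.1.1.2. Scheduled 5%. No special measure applies. → 5%.
Line B: textile-working → II.3; hydraulic → II.3.2; as parts → II.3.2.3. Scheduled 26%. Osteria agreement on II.3.2: RVC < 60%; Osteria agreement on II.2.1.1: II.3.2.3 not covered. → 26%.
Line C: textile-working → II.3; pneumatic → II.3.3; reconditioned → II.3.3.3. Scheduled 16%. No special measure applies. → 16%.
Line D: textile-working → II.3; pneumatic → II.3.3; as parts → II.3.3.1. Scheduled 23%. No special measure applies. → 23%.
Sum: 5% + 26% + 16% + 23% = 70%.

70%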